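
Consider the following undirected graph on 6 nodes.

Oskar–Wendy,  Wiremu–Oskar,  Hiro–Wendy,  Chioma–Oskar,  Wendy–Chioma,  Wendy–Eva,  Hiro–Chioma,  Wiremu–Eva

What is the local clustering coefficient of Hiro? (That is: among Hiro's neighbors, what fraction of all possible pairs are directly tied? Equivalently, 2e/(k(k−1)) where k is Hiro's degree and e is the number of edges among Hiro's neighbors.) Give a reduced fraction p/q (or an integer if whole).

Hiro's neighbors: Chioma and Wendy (k = 2).
Possible neighbor pairs: C(2,2) = 1. Edges among them: Chioma–Wendy → e = 1.
Clustering(Hiro) = 1/1.

1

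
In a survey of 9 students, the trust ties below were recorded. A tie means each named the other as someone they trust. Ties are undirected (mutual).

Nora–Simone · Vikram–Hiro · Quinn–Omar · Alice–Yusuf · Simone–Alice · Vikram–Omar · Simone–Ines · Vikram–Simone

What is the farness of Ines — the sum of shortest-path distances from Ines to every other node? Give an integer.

Distances from Ines: Alice:2, Hiro:3, Nora:2, Omar:3, Quinn:4, Simone:1, Vikram:2, Yusuf:3.
Sum = 2 + 3 + 2 + 3 + 4 + 1 + 2 + 3 = 20.

20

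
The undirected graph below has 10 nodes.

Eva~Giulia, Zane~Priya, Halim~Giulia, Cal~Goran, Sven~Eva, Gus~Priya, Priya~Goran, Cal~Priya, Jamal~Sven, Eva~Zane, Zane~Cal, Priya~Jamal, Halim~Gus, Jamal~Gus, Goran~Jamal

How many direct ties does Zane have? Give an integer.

3

Zane is directly tied to Cal, Eva, and Priya. That is 3 neighbors, so the degree of Zane is 3.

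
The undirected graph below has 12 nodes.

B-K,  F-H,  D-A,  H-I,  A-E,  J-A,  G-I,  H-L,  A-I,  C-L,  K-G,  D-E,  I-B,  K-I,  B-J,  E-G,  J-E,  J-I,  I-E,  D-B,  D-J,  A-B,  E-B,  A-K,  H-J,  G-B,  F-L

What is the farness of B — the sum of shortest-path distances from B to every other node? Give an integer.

Distances from B: A:1, C:4, D:1, E:1, F:3, G:1, H:2, I:1, J:1, K:1, L:3.
Sum = 1 + 4 + 1 + 1 + 3 + 1 + 2 + 1 + 1 + 1 + 3 = 19.

19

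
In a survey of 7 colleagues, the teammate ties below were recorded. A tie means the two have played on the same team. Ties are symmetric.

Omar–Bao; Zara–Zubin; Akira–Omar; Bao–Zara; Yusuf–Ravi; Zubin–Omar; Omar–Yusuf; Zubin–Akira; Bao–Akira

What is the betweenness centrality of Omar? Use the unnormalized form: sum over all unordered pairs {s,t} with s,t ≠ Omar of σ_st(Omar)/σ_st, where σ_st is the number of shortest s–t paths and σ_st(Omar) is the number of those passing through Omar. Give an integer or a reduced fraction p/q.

Pairs whose geodesics pass through Omar — Ravi–Bao: 1; Ravi–Zubin: 1; Ravi–Zara: 2/2; Ravi–Akira: 1; Yusuf–Bao: 1; Yusuf–Zubin: 1; Yusuf–Zara: 2/2; Yusuf–Akira: 1; Bao–Zubin: 1/3.
All other pairs contribute 0.
Summing the contributions gives betweenness(Omar) = 25/3.

25/3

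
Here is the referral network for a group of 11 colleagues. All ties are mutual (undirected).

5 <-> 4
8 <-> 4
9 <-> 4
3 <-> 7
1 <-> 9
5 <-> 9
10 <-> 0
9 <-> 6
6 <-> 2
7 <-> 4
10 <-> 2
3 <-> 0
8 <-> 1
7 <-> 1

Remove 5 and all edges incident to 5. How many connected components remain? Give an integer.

1

5's neighbors (4 and 9) remain reachable from one another through other ties, so the rest of the network stays in one piece.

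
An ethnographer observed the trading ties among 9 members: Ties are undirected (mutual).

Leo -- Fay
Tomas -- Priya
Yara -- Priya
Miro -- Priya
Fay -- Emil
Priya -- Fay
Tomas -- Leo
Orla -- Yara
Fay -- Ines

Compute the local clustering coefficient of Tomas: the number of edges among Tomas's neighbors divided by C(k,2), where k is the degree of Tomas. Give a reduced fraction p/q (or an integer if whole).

0

Tomas's neighbors: Leo and Priya (k = 2).
Possible neighbor pairs: C(2,2) = 1. Edges among them: none → e = 0.
Clustering(Tomas) = 0/1.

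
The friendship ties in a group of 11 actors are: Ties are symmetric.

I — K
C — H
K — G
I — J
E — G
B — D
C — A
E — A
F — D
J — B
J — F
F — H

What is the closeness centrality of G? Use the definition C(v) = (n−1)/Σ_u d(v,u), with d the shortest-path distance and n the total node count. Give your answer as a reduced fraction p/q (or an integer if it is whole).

Distances from G: A:2, B:4, C:3, D:5, E:1, F:4, H:4, I:2, J:3, K:1. Sum = 29.
n = 11, so closeness = 10/29.

10/29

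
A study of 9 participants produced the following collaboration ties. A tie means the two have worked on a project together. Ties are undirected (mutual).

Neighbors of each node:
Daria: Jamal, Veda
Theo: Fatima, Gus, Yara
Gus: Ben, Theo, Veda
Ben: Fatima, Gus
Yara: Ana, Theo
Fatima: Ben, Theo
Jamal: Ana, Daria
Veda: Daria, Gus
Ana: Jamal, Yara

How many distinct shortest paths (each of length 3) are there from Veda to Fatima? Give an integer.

The shortest distance is 3. The length-3 paths are: Veda–Gus–Theo–Fatima; Veda–Gus–Ben–Fatima.
That gives 2 distinct shortest paths.

2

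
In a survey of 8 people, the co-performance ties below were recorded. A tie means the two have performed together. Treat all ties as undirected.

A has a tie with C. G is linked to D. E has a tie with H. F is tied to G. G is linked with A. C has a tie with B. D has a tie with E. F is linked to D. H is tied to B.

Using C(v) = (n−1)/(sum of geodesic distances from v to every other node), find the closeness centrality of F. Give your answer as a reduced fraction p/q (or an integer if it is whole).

7/16

Distances from F: A:2, B:4, C:3, D:1, E:2, G:1, H:3. Sum = 16.
n = 8, so closeness = 7/16.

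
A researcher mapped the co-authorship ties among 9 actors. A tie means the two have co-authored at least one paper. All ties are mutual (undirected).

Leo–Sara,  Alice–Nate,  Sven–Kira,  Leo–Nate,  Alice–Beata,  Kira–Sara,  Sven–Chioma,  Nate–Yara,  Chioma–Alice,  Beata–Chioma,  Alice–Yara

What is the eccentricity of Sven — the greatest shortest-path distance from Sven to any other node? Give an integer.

3

Distances from Sven: Alice:2, Beata:2, Chioma:1, Kira:1, Leo:3, Nate:3, Sara:2, Yara:3.
The largest is 3 (to Yara, Nate, and Leo), so the eccentricity of Sven is 3.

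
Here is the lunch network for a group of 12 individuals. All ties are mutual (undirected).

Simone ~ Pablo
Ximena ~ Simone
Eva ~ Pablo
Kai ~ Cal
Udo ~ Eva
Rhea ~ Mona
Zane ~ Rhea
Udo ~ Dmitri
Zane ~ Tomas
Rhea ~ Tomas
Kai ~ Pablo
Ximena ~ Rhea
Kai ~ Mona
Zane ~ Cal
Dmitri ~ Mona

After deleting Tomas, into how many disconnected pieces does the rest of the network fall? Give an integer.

1

Tomas's neighbors (Rhea and Zane) remain reachable from one another through other ties, so the rest of the network stays in one piece.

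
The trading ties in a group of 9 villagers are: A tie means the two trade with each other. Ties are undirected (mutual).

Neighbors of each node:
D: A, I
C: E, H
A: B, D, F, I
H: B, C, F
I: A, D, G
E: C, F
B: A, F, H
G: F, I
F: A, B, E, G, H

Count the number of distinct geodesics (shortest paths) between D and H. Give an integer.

2

The shortest distance is 3. The length-3 paths are: D–A–F–H; D–A–B–H.
That gives 2 distinct shortest paths.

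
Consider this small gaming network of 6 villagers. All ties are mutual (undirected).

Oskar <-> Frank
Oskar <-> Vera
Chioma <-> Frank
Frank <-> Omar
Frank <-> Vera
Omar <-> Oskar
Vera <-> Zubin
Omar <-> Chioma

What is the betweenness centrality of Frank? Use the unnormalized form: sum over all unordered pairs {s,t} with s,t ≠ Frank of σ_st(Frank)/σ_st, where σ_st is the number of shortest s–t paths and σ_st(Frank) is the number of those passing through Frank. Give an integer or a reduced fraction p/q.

Pairs whose geodesics pass through Frank — Vera–Chioma: 1; Vera–Omar: 1/2; Chioma–Oskar: 1/2; Chioma–Zubin: 1; Zubin–Omar: 1/2.
All other pairs contribute 0.
Summing the contributions gives betweenness(Frank) = 7/2.

7/2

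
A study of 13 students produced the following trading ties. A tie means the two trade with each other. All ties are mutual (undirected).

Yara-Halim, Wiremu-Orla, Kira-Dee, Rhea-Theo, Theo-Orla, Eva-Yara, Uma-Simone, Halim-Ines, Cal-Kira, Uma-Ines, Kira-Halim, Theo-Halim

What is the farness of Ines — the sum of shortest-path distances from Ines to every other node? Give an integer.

Distances from Ines: Cal:3, Dee:3, Eva:3, Halim:1, Kira:2, Orla:3, Rhea:3, Simone:2, Theo:2, Uma:1, Wiremu:4, Yara:2.
Sum = 3 + 3 + 3 + 1 + 2 + 3 + 3 + 2 + 2 + 1 + 4 + 2 = 29.

29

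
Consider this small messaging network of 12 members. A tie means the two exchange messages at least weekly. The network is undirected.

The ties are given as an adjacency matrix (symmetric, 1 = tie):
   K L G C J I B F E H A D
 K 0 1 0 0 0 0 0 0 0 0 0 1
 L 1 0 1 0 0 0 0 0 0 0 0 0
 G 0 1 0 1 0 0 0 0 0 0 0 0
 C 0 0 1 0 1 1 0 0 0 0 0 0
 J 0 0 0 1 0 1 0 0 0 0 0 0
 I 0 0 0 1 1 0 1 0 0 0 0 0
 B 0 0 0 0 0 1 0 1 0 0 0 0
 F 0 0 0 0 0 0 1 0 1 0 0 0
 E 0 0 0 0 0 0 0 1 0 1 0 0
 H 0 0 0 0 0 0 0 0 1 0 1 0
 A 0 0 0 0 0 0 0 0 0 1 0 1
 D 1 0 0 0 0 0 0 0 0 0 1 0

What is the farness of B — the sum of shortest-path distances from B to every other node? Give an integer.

Distances from B: A:4, C:2, D:5, E:2, F:1, G:3, H:3, I:1, J:2, K:5, L:4.
Sum = 4 + 2 + 5 + 2 + 1 + 3 + 3 + 1 + 2 + 5 + 4 = 32.

32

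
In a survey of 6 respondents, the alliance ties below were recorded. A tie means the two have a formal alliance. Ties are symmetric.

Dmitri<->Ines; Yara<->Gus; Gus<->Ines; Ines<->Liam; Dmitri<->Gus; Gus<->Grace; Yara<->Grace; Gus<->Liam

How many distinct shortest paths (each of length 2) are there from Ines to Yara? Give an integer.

The shortest distance is 2, and the only length-2 path is Ines–Gus–Yara. So there is exactly 1 shortest path.

1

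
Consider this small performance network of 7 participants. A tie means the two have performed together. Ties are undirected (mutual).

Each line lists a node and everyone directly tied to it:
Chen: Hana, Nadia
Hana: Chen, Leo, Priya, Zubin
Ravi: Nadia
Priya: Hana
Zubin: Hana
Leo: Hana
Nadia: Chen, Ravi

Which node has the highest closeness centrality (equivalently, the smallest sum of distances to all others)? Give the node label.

Farness (sum of distances to all others) for each node — Chen:10, Hana:9, Leo:14, Nadia:13, Priya:14, Ravi:18, Zubin:14.
The smallest farness is 9, for Hana, so Hana has the highest closeness.

Hana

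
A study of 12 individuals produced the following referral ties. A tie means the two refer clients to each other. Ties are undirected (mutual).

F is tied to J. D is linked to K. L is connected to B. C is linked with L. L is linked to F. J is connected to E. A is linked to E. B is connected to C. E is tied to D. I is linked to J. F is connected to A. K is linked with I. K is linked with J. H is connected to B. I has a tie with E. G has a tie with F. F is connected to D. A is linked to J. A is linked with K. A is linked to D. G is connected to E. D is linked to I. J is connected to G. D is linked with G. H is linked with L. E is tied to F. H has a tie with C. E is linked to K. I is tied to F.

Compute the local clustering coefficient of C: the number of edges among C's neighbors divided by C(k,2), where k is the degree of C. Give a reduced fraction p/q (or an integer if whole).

1

C's neighbors: B, H, and L (k = 3).
Possible neighbor pairs: C(3,2) = 3. Edges among them: B–H, B–L, H–L → e = 3.
Clustering(C) = 3/3 = 1.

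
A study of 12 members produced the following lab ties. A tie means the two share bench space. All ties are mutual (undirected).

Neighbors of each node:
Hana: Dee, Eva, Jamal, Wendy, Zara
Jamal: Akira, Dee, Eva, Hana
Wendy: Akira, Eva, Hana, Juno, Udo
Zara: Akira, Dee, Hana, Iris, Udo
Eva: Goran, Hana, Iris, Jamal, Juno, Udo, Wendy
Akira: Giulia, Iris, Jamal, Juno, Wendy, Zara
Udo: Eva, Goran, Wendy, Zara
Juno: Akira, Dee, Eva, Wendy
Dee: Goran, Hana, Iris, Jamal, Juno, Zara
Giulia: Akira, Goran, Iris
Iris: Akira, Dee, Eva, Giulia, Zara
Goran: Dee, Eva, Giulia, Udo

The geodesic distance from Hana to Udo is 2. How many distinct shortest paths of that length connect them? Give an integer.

The shortest distance is 2. The length-2 paths are: Hana–Eva–Udo; Hana–Zara–Udo; Hana–Wendy–Udo.
That gives 3 distinct shortest paths.

3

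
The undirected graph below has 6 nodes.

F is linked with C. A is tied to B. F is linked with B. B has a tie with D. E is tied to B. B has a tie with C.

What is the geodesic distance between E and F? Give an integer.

One shortest route is E – B – F, which uses 2 edges, and E and F are not directly tied, so nothing shorter exists. So d(E,F) = 2.

2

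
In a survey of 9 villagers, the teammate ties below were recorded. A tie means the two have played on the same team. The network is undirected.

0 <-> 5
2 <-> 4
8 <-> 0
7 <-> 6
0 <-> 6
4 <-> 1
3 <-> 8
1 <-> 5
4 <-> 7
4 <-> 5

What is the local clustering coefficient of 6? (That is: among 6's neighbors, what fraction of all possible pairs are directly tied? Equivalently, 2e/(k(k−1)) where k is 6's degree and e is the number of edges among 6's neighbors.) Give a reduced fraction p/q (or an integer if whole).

6's neighbors: 0 and 7 (k = 2).
Possible neighbor pairs: C(2,2) = 1. Edges among them: none → e = 0.
Clustering(6) = 0/1.

0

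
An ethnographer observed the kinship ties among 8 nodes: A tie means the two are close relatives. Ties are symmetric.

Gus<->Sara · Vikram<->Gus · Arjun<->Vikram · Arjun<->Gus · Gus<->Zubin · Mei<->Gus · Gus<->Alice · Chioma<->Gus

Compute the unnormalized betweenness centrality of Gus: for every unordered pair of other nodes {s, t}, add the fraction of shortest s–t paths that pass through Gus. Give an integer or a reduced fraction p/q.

Pairs whose geodesics pass through Gus — Mei–Alice: 1; Mei–Arjun: 1; Mei–Sara: 1; Mei–Chioma: 1; Mei–Vikram: 1; Mei–Zubin: 1; Alice–Arjun: 1; Alice–Sara: 1; Alice–Chioma: 1; Alice–Vikram: 1; Alice–Zubin: 1; Arjun–Sara: 1; Arjun–Chioma: 1; Arjun–Zubin: 1 … (+6 more pairs).
All other pairs contribute 0.
Summing the contributions gives betweenness(Gus) = 20.

20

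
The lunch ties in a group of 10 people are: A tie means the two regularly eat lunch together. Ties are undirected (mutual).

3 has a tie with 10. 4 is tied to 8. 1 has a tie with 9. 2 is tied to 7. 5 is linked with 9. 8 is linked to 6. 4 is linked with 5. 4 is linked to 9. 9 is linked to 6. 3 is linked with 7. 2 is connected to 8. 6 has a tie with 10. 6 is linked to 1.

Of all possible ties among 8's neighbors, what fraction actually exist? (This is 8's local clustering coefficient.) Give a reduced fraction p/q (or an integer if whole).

8's neighbors: 2, 4, and 6 (k = 3).
Possible neighbor pairs: C(3,2) = 3. Edges among them: none → e = 0.
Clustering(8) = 0/3 = 0.

0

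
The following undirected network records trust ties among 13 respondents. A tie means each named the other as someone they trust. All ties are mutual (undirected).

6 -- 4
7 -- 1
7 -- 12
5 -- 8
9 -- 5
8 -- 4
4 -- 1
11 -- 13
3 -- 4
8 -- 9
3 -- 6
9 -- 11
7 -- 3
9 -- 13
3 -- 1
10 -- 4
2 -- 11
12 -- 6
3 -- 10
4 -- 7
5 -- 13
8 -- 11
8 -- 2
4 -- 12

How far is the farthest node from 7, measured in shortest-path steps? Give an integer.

Distances from 7: 1:1, 2:3, 3:1, 4:1, 5:3, 6:2, 8:2, 9:3, 10:2, 11:3, 12:1, 13:4.
The largest is 4 (to 13), so the eccentricity of 7 is 4.

4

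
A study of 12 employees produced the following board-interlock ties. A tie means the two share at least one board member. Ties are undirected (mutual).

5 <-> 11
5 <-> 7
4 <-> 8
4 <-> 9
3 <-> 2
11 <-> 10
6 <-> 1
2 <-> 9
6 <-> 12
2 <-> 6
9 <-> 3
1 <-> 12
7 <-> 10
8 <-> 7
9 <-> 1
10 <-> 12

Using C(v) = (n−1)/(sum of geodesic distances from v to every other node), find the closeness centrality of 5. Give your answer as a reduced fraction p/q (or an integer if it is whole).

Distances from 5: 1:4, 2:5, 3:5, 4:3, 6:4, 7:1, 8:2, 9:4, 10:2, 11:1, 12:3. Sum = 34.
n = 12, so closeness = 11/34.

11/34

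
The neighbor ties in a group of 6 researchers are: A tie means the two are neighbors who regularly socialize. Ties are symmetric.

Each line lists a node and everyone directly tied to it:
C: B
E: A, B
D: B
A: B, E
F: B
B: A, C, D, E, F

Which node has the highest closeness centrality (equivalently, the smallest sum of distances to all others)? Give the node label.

Farness (sum of distances to all others) for each node — A:8, B:5, C:9, D:9, E:8, F:9.
The smallest farness is 5, for B, so B has the highest closeness.

B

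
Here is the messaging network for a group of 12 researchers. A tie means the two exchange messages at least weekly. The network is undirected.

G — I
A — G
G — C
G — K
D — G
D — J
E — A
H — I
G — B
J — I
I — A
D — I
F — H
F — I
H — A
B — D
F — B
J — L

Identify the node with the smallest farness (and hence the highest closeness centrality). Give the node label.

Farness (sum of distances to all others) for each node — A:19, B:21, C:27, D:19, E:29, F:23, G:17, H:22, I:16, J:22, K:27, L:32.
The smallest farness is 16, for I, so I has the highest closeness.

I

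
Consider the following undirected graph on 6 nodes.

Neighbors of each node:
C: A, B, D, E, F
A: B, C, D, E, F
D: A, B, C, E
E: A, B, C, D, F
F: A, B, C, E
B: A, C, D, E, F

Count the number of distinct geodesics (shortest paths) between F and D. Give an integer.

The shortest distance is 2. The length-2 paths are: F–C–D; F–B–D; F–A–D; F–E–D.
That gives 4 distinct shortest paths.

4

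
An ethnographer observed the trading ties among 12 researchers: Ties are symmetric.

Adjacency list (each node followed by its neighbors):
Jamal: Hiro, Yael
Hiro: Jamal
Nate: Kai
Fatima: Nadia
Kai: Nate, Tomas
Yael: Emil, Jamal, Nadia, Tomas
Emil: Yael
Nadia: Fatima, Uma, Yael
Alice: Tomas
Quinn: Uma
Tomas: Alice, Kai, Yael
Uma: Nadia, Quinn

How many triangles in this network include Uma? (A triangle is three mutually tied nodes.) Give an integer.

Uma's neighbors are Nadia and Quinn, but none of them are tied to each other, so no triangle contains Uma.

0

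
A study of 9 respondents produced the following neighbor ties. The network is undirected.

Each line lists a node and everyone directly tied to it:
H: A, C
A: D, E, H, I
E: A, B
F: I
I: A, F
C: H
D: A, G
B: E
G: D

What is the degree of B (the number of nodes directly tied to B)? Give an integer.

1

B is directly tied to E. That is 1 neighbor, so the degree of B is 1.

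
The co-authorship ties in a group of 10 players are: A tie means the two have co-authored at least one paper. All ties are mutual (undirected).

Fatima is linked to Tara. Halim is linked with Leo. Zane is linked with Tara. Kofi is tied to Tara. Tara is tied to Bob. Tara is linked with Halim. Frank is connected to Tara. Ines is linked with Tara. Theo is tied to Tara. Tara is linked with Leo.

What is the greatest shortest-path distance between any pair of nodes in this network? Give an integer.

2

Eccentricity of each node (its greatest distance to any other): Bob:2, Fatima:2, Frank:2, Halim:2, Ines:2, Kofi:2, Leo:2, Tara:1, Theo:2, Zane:2.
The maximum eccentricity is 2, realized for instance by the pair Theo–Fatima via Theo – Tara – Fatima. So the diameter is 2.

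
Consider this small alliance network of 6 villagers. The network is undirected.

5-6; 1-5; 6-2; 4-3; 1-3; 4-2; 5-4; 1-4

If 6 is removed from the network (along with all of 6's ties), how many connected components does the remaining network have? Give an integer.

1

6's neighbors (2 and 5) remain reachable from one another through other ties, so the rest of the network stays in one piece.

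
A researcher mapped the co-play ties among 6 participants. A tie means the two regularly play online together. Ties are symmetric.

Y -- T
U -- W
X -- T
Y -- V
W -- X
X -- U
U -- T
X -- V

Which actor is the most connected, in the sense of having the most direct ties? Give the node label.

X

Degrees — T:3, U:3, V:2, W:2, X:4, Y:2.
The maximum is 4, attained only by X.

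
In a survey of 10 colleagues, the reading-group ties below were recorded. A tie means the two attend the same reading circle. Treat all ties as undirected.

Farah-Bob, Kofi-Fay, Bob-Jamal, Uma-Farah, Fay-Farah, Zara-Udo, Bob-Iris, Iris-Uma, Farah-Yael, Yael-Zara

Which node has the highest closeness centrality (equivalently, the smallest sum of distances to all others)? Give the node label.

Farness (sum of distances to all others) for each node — Bob:19, Farah:15, Fay:21, Iris:25, Jamal:27, Kofi:29, Udo:33, Uma:21, Yael:19, Zara:25.
The smallest farness is 15, for Farah, so Farah has the highest closeness.

Farah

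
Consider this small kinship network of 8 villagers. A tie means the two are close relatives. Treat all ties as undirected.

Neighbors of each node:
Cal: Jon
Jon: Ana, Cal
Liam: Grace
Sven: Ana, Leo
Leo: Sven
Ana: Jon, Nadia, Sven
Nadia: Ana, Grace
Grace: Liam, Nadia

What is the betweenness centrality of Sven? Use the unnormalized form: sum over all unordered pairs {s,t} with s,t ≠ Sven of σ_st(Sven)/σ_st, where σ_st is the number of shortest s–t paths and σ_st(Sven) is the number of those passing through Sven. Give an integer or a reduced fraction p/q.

Pairs whose geodesics pass through Sven — Nadia–Leo: 1; Cal–Leo: 1; Leo–Jon: 1; Leo–Grace: 1; Leo–Liam: 1; Leo–Ana: 1.
All other pairs contribute 0.
Summing the contributions gives betweenness(Sven) = 6.

6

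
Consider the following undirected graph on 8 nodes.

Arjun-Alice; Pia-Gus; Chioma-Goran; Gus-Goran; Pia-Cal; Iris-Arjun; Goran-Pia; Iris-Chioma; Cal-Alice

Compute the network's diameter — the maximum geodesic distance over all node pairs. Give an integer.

Eccentricity of each node (its greatest distance to any other): Alice:3, Arjun:4, Cal:3, Chioma:3, Goran:3, Gus:4, Iris:3, Pia:3.
The maximum eccentricity is 4, realized for instance by the pair Arjun–Gus via Arjun – Iris – Chioma – Goran – Gus. So the diameter is 4.

4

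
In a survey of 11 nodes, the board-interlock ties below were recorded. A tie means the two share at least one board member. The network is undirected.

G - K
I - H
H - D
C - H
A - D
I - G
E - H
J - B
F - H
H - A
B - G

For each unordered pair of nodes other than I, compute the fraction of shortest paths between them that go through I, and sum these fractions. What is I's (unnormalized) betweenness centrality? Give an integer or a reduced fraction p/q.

Pairs whose geodesics pass through I — K–E: 1; K–H: 1; K–C: 1; K–D: 1; K–F: 1; K–A: 1; G–E: 1; G–H: 1; G–C: 1; G–D: 1; G–F: 1; G–A: 1; E–J: 1; E–B: 1 … (+10 more pairs).
All other pairs contribute 0.
Summing the contributions gives betweenness(I) = 24.

24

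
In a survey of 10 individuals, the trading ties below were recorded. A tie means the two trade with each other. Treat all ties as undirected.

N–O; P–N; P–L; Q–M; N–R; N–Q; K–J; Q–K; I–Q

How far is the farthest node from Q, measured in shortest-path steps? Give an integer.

Distances from Q: I:1, J:2, K:1, L:3, M:1, N:1, O:2, P:2, R:2.
The largest is 3 (to L), so the eccentricity of Q is 3.

3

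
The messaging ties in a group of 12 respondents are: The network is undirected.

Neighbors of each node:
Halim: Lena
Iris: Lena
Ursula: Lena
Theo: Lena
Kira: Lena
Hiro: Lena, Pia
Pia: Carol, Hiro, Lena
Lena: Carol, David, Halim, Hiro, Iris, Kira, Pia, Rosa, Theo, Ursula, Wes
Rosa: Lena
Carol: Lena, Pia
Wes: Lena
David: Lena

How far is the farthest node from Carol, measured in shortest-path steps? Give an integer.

2

Distances from Carol: David:2, Halim:2, Hiro:2, Iris:2, Kira:2, Lena:1, Pia:1, Rosa:2, Theo:2, Ursula:2, Wes:2.
The largest is 2 (to Rosa, Ursula, Kira, Iris, Hiro, Wes, David, Halim, and Theo), so the eccentricity of Carol is 2.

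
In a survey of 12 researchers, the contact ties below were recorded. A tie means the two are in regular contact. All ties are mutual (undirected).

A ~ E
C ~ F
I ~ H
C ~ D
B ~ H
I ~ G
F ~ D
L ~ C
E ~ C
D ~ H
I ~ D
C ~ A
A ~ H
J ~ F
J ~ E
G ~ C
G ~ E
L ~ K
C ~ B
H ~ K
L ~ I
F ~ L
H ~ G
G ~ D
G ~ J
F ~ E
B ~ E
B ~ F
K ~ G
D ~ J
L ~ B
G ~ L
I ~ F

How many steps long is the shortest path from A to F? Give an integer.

2

One shortest route is A – E – F, which uses 2 edges, and A and F are not directly tied, so nothing shorter exists. So d(A,F) = 2.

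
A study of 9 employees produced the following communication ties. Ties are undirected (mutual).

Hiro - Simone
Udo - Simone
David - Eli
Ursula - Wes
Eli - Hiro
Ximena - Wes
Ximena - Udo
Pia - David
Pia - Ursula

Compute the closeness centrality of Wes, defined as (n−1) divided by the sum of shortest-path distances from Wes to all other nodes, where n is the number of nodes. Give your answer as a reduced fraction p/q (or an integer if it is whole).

Distances from Wes: David:3, Eli:4, Hiro:4, Pia:2, Simone:3, Udo:2, Ursula:1, Ximena:1. Sum = 20.
n = 9, so closeness = 8/20 = 2/5.

2/5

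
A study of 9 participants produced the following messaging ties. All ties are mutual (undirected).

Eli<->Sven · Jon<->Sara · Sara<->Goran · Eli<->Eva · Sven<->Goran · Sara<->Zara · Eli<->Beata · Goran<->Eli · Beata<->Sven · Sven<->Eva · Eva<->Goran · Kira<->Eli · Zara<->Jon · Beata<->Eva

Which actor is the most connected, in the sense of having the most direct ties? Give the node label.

Eli

Degrees — Beata:3, Eli:5, Eva:4, Goran:4, Jon:2, Kira:1, Sara:3, Sven:4, Zara:2.
The maximum is 5, attained only by Eli.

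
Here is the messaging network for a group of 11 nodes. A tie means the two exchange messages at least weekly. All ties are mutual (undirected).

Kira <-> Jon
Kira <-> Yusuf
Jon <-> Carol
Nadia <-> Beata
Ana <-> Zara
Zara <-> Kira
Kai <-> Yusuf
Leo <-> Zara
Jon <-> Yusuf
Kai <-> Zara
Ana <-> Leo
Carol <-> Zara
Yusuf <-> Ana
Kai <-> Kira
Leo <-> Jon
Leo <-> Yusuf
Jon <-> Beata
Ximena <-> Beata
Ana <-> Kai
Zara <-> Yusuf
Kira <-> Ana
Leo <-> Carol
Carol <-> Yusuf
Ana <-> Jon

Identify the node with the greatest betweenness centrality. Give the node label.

Unnormalized betweenness of each node: Ana:163/60, Beata:17, Carol:4/5, Jon:131/6, Kai:0, Kira:32/15, Leo:21/20, Nadia:0, Ximena:0, Yusuf:19/5, Zara:5/3.
Jon has the largest value, 131/6, making it the main broker — the node through which the most shortest paths run.

Jon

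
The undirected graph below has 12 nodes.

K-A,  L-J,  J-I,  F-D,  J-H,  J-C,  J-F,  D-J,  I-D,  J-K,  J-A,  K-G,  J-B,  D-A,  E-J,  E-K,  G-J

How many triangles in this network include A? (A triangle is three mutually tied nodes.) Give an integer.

A's neighbors: D, J, and K.
Neighbor pairs that are themselves tied: A–D–J; A–J–K. Each forms one triangle with A, for 2 in total.

2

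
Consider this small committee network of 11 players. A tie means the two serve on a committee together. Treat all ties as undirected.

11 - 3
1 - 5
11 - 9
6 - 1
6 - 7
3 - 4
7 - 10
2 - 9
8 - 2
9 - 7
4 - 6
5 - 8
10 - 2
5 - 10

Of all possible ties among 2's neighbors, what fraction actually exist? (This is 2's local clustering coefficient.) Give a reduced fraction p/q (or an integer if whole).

2's neighbors: 8, 9, and 10 (k = 3).
Possible neighbor pairs: C(3,2) = 3. Edges among them: none → e = 0.
Clustering(2) = 0/3 = 0.

0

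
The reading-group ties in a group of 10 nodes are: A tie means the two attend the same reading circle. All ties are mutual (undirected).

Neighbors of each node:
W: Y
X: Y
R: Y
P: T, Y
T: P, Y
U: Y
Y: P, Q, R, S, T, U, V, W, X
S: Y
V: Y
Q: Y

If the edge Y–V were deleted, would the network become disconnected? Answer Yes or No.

Without the Y–V edge there is no alternate route between Y and V, so the network disconnects. It is a bridge.

Yes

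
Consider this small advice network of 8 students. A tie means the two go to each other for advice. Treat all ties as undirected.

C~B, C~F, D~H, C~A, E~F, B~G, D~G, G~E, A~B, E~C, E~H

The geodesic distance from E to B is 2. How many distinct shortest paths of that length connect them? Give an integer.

The shortest distance is 2. The length-2 paths are: E–G–B; E–C–B.
That gives 2 distinct shortest paths.

2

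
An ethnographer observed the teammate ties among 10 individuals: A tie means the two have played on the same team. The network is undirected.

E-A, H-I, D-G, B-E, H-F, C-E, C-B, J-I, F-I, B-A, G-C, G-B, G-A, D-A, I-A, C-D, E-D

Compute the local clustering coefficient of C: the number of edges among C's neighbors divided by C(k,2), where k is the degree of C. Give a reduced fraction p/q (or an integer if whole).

C's neighbors: B, D, E, and G (k = 4).
Possible neighbor pairs: C(4,2) = 6. Edges among them: B–E, B–G, D–E, D–G → e = 4.
Clustering(C) = 4/6 = 2/3.

2/3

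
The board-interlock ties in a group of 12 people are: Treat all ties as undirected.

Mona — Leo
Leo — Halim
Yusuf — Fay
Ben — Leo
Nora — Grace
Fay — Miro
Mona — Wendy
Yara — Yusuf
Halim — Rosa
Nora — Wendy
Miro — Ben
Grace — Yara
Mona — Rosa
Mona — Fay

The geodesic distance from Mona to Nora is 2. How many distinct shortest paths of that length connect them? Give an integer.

1

The shortest distance is 2, and the only length-2 path is Mona–Wendy–Nora. So there is exactly 1 shortest path.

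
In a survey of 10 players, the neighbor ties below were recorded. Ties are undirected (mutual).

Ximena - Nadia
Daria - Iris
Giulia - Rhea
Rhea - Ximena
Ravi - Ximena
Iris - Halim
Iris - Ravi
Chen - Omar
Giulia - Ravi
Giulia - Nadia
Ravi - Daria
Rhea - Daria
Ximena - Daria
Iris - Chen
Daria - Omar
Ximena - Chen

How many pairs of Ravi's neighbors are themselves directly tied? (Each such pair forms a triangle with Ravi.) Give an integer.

2

Ravi's neighbors: Daria, Giulia, Iris, and Ximena.
Neighbor pairs that are themselves tied: Ravi–Daria–Iris; Ravi–Daria–Ximena. Each forms one triangle with Ravi, for 2 in total.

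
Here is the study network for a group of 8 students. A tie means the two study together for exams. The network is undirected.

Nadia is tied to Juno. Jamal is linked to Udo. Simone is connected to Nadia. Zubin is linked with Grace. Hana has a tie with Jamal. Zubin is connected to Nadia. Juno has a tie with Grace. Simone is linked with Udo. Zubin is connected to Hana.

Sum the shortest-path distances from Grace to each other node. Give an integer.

16

Distances from Grace: Hana:2, Jamal:3, Juno:1, Nadia:2, Simone:3, Udo:4, Zubin:1.
Sum = 2 + 3 + 1 + 2 + 3 + 4 + 1 = 16.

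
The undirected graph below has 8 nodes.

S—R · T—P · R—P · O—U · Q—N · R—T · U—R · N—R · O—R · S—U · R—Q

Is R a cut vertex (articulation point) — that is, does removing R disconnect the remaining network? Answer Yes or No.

Removing R leaves {O, S, and U} with no path to {P and T}, so the network splits into 3 components. R is a cut vertex.

Yes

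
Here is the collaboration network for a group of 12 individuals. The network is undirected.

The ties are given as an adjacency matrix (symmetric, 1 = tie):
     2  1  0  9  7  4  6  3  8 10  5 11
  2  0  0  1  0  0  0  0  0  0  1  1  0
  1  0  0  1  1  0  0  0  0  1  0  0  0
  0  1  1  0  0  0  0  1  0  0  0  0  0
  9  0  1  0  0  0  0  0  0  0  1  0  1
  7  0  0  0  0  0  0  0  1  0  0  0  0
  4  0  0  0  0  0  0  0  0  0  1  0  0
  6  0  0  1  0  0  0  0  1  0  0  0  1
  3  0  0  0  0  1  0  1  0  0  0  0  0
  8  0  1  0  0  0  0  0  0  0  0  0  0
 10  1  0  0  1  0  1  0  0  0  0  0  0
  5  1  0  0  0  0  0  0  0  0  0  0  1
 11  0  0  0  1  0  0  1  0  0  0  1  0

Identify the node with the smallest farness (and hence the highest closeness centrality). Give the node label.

Farness (sum of distances to all others) for each node — 0:21, 1:24, 2:23, 3:31, 4:36, 5:27, 6:23, 7:41, 8:34, 9:22, 10:26, 11:22.
The smallest farness is 21, for 0, so 0 has the highest closeness.

0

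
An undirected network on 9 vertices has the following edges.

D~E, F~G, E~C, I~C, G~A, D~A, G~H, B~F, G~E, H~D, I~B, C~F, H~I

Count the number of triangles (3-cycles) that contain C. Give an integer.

0

C's neighbors are E, F, and I, but none of them are tied to each other, so no triangle contains C.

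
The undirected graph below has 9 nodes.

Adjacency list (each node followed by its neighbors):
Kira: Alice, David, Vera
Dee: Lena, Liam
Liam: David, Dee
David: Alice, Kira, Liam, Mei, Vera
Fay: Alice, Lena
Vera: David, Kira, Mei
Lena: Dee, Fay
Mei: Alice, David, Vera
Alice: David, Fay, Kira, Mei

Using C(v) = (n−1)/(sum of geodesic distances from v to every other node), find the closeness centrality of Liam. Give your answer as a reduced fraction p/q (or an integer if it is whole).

Distances from Liam: Alice:2, David:1, Dee:1, Fay:3, Kira:2, Lena:2, Mei:2, Vera:2. Sum = 15.
n = 9, so closeness = 8/15.

8/15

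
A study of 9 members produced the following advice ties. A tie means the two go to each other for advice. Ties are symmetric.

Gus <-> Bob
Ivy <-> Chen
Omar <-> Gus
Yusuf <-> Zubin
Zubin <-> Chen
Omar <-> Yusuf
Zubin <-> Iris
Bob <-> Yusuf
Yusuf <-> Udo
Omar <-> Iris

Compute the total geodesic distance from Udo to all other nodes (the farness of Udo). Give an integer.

20

Distances from Udo: Bob:2, Chen:3, Gus:3, Iris:3, Ivy:4, Omar:2, Yusuf:1, Zubin:2.
Sum = 2 + 3 + 3 + 3 + 4 + 2 + 1 + 2 = 20.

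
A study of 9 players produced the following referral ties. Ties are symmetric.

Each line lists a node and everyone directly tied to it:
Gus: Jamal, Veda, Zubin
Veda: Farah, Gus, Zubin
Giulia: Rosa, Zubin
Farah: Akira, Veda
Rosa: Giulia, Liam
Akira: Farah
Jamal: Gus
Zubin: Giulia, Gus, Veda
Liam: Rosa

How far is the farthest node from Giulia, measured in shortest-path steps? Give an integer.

Distances from Giulia: Akira:4, Farah:3, Gus:2, Jamal:3, Liam:2, Rosa:1, Veda:2, Zubin:1.
The largest is 4 (to Akira), so the eccentricity of Giulia is 4.

4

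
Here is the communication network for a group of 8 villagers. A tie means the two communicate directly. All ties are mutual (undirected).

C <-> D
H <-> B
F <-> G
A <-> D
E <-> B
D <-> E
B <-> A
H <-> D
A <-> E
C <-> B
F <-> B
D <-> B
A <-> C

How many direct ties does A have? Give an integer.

4

A is directly tied to B, C, D, and E. That is 4 neighbors, so the degree of A is 4.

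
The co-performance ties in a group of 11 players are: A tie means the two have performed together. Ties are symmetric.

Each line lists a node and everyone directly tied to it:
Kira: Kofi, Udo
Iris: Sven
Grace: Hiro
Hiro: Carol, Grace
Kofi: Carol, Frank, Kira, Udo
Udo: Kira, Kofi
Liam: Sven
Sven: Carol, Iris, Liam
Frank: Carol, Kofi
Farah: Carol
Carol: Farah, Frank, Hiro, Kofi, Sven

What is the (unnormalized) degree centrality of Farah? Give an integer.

Farah is directly tied to Carol. That is 1 neighbor, so the degree of Farah is 1.

1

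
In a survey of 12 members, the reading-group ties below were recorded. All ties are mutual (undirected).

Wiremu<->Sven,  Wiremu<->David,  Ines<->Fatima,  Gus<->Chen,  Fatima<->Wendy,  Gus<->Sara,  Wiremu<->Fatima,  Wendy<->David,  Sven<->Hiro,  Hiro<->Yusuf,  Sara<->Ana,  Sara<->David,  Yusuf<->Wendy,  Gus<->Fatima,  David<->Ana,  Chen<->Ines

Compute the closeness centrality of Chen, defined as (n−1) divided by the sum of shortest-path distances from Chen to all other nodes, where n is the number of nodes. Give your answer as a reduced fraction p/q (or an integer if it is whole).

11/31

Distances from Chen: Ana:3, David:3, Fatima:2, Gus:1, Hiro:5, Ines:1, Sara:2, Sven:4, Wendy:3, Wiremu:3, Yusuf:4. Sum = 31.
n = 12, so closeness = 11/31.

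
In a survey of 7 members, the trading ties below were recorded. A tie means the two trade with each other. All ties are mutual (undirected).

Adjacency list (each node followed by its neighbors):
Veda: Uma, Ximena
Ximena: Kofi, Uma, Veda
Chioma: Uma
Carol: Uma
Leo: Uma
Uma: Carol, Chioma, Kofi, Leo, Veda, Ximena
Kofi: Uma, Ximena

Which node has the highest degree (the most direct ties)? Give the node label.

Degrees — Carol:1, Chioma:1, Kofi:2, Leo:1, Uma:6, Veda:2, Ximena:3.
The maximum is 6, attained only by Uma.

Uma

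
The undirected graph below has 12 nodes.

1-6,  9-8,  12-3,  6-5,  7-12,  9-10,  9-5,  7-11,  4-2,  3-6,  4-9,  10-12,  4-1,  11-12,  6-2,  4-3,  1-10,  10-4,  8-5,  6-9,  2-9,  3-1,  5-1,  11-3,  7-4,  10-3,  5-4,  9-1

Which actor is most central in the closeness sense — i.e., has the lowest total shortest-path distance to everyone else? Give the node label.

Farness (sum of distances to all others) for each node — 1:16, 2:21, 3:17, 4:15, 5:19, 6:18, 7:21, 8:25, 9:16, 10:17, 11:24, 12:21.
The smallest farness is 15, for 4, so 4 has the highest closeness.

4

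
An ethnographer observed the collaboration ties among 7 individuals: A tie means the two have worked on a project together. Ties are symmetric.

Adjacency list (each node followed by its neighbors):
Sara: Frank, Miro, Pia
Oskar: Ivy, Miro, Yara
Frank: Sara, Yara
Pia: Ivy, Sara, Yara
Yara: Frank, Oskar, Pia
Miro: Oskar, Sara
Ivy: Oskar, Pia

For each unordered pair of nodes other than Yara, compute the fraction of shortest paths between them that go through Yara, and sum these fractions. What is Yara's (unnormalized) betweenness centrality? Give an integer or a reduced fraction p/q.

8/3

Pairs whose geodesics pass through Yara — Oskar–Frank: 1; Oskar–Pia: 1/2; Frank–Pia: 1/2; Frank–Ivy: 2/3.
All other pairs contribute 0.
Summing the contributions gives betweenness(Yara) = 8/3.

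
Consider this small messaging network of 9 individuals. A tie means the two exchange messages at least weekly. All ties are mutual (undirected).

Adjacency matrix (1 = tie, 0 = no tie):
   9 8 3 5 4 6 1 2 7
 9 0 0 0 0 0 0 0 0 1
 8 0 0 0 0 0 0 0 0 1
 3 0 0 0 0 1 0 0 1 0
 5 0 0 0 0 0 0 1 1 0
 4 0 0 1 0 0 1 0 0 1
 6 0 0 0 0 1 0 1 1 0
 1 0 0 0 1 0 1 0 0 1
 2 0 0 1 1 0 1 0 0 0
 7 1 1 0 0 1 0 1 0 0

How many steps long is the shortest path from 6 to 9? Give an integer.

3

One shortest route is 6 – 4 – 7 – 9, which uses 3 edges, and at distance 2 from 6 we only reach {3, 5, 7}, which does not include 9. So d(6,9) = 3.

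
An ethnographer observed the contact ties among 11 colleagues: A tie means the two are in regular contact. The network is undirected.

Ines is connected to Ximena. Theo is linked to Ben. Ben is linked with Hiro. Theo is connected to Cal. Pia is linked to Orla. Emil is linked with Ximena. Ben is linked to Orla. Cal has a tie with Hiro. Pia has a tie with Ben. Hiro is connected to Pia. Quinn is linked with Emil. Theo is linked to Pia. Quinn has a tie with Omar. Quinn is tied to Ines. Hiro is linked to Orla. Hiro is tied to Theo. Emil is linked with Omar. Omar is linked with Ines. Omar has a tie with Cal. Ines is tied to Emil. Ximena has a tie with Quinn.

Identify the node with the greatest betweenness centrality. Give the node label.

Cal

Unnormalized betweenness of each node: Ben:1/3, Cal:25, Emil:7/3, Hiro:37/3, Ines:7/3, Omar:24, Orla:0, Pia:1/3, Quinn:7/3, Theo:6, Ximena:0.
Cal has the largest value, 25, making it the main broker — the node through which the most shortest paths run.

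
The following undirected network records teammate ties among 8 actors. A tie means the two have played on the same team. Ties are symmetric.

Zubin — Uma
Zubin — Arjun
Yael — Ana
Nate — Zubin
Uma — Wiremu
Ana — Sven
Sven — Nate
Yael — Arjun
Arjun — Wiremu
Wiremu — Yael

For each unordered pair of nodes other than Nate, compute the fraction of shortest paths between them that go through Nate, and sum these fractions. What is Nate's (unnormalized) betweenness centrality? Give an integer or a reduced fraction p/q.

3

Pairs whose geodesics pass through Nate — Ana–Zubin: 1/2; Sven–Zubin: 1; Sven–Uma: 1; Sven–Arjun: 1/2.
All other pairs contribute 0.
Summing the contributions gives betweenness(Nate) = 3.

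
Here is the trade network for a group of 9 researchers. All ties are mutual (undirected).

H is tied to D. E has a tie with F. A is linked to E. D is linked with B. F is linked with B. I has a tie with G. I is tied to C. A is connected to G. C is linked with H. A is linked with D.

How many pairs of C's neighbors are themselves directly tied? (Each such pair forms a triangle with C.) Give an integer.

C's neighbors are H and I, but none of them are tied to each other, so no triangle contains C.

0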